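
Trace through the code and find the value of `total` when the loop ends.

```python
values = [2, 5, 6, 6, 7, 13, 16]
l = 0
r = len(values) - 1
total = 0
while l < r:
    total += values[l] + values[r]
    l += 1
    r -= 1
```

Let's trace through this code step by step.

Initialize: values = [2, 5, 6, 6, 7, 13, 16]
Initialize: l = 0
Initialize: r = 6
Initialize: total = 0
Entering loop: while l < r:
After iteration 1: l = 1, r = 5, total = 18
After iteration 2: l = 2, r = 4, total = 36
After iteration 3: l = 3, r = 3, total = 49
Loop ends.

Final answer: 49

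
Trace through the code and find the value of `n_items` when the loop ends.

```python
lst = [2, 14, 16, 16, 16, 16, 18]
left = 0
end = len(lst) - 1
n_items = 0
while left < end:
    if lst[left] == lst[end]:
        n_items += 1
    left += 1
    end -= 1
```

Let's trace through this code step by step.

Initialize: lst = [2, 14, 16, 16, 16, 16, 18]
Initialize: left = 0
Initialize: end = 6
Initialize: n_items = 0
Entering loop: while left < end:
After iteration 1: left = 1, end = 5, n_items = 0
After iteration 2: left = 2, end = 4, n_items = 0
After iteration 3: left = 3, end = 3, n_items = 1
Loop ends.

Final answer: 1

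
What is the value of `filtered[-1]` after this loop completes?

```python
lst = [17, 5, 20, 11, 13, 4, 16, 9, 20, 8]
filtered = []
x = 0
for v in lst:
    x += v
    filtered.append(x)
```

Let's trace through this code step by step.

Initialize: lst = [17, 5, 20, 11, 13, 4, 16, 9, 20, 8]
Initialize: filtered = []
Initialize: x = 0
Entering loop: for v in lst:
After iteration 1: v = 17, filtered = [17], x = 17
After iteration 2: v = 5, filtered = [17, 22], x = 22
After iteration 3: v = 20, filtered = [17, 22, 42], x = 42
After iteration 4: v = 11, filtered = [17, 22, 42, 53], x = 53
After iteration 5: v = 13, filtered = [17, 22, 42, 53, 66], x = 66
After iteration 6: v = 4, filtered = [17, 22, 42, 53, 66, 70], x = 70
After iteration 7: v = 16, filtered = [17, 22, 42, 53, 66, 70, 86], x = 86
After iteration 8: v = 9, filtered = [17, 22, 42, 53, 66, 70, 86, 95], x = 95
After iteration 9: v = 20, filtered = [17, 22, 42, 53, 66, 70, 86, 95, 115], x = 115
After iteration 10: v = 8, filtered = [17, 22, 42, 53, 66, 70, 86, 95, 115, 123], x = 123
Loop ends.
filtered[-1] = 123

Final answer: 123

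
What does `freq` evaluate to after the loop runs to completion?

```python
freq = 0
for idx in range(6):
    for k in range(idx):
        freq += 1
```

Let's trace through this code step by step.

Initialize: freq = 0
Entering loop: for idx in range(6):
After iteration 1: idx = 0, freq = 0
After iteration 2: idx = 1, freq = 1, k = 0
After iteration 3: idx = 2, freq = 3, k = 1
After iteration 4: idx = 3, freq = 6, k = 2
After iteration 5: idx = 4, freq = 10, k = 3
After iteration 6: idx = 5, freq = 15, k = 4
Loop ends.

Final answer: 15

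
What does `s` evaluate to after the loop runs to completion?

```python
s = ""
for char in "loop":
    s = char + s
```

Let's trace through this code step by step.

Initialize: s = ''
Entering loop: for char in "loop":
After iteration 1: char = 'l', s = 'l'
After iteration 2: char = 'o', s = 'ol'
After iteration 3: char = 'o', s = 'ool'
After iteration 4: char = 'p', s = 'pool'
Loop ends.

Final answer: 'pool'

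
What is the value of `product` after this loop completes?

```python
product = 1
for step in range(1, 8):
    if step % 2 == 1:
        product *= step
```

Let's trace through this code step by step.

Initialize: product = 1
Entering loop: for step in range(1, 8):
After iteration 1: step = 1, product = 1
After iteration 2: step = 2, product = 1
After iteration 3: step = 3, product = 3
After iteration 4: step = 4, product = 3
After iteration 5: step = 5, product = 15
After iteration 6: step = 6, product = 15
After iteration 7: step = 7, product = 105
Loop ends.

Final answer: 105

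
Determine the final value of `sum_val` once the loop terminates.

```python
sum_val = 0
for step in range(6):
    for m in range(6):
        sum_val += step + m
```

Let's trace through this code step by step.

Initialize: sum_val = 0
Entering loop: for step in range(6):
After iteration 1: step = 0, sum_val = 15
After iteration 2: step = 1, sum_val = 36
After iteration 3: step = 2, sum_val = 63
After iteration 4: step = 3, sum_val = 96
After iteration 5: step = 4, sum_val = 135
After iteration 6: step = 5, sum_val = 180
Loop ends.

Final answer: 180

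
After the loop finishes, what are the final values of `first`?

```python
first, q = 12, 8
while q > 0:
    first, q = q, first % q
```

Let's trace through this code step by step.

Initialize: first = 12
Initialize: q = 8
Entering loop: while q > 0:
After iteration 1: first = 8, q = 4
After iteration 2: first = 4, q = 0
Loop ends.

Final answer: 4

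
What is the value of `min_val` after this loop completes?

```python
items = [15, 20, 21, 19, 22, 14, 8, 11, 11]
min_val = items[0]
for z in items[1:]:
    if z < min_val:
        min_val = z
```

Let's trace through this code step by step.

Initialize: items = [15, 20, 21, 19, 22, 14, 8, 11, 11]
Initialize: min_val = 15
Entering loop: for z in items[1:]:
After iteration 1: z = 20, min_val = 15
After iteration 2: z = 21, min_val = 15
After iteration 3: z = 19, min_val = 15
After iteration 4: z = 22, min_val = 15
After iteration 5: z = 14, min_val = 14
After iteration 6: z = 8, min_val = 8
After iteration 7: z = 11, min_val = 8
After iteration 8: z = 11, min_val = 8
Loop ends.

Final answer: 8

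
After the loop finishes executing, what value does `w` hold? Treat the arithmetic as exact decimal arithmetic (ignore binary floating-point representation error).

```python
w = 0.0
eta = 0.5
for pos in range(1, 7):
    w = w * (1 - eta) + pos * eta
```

Let's trace through this code step by step.

Initialize: w = 0.0
Initialize: eta = 0.5
Entering loop: for pos in range(1, 7):
After iteration 1: pos = 1, w = 0.5
After iteration 2: pos = 2, w = 1.25
After iteration 3: pos = 3, w = 2.125
After iteration 4: pos = 4, w = 3.0625
After iteration 5: pos = 5, w = 4.03125
After iteration 6: pos = 6, w = 5.015625
Loop ends.

Final answer: 5.015625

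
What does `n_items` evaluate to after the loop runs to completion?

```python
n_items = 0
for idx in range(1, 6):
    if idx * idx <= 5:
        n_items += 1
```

Let's trace through this code step by step.

Initialize: n_items = 0
Entering loop: for idx in range(1, 6):
After iteration 1: idx = 1, n_items = 1
After iteration 2: idx = 2, n_items = 2
After iteration 3: idx = 3, n_items = 2
After iteration 4: idx = 4, n_items = 2
After iteration 5: idx = 5, n_items = 2
Loop ends.

Final answer: 2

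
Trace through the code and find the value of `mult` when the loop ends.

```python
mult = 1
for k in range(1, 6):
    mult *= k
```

Let's trace through this code step by step.

Initialize: mult = 1
Entering loop: for k in range(1, 6):
After iteration 1: k = 1, mult = 1
After iteration 2: k = 2, mult = 2
After iteration 3: k = 3, mult = 6
After iteration 4: k = 4, mult = 24
After iteration 5: k = 5, mult = 120
Loop ends.

Final answer: 120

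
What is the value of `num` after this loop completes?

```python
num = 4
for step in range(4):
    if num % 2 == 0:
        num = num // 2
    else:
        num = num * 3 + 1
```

Let's trace through this code step by step.

Initialize: num = 4
Entering loop: for step in range(4):
After iteration 1: step = 0, num = 2
After iteration 2: step = 1, num = 1
After iteration 3: step = 2, num = 4
After iteration 4: step = 3, num = 2
Loop ends.

Final answer: 2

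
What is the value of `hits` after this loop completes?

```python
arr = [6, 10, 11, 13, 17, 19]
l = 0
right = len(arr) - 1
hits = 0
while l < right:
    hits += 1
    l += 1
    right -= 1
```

Let's trace through this code step by step.

Initialize: arr = [6, 10, 11, 13, 17, 19]
Initialize: l = 0
Initialize: right = 5
Initialize: hits = 0
Entering loop: while l < right:
After iteration 1: l = 1, right = 4, hits = 1
After iteration 2: l = 2, right = 3, hits = 2
After iteration 3: l = 3, right = 2, hits = 3
Loop ends.

Final answer: 3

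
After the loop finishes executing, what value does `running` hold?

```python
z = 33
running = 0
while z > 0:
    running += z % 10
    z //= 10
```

Let's trace through this code step by step.

Initialize: z = 33
Initialize: running = 0
Entering loop: while z > 0:
After iteration 1: z = 3, running = 3
After iteration 2: z = 0, running = 6
Loop ends.

Final answer: 6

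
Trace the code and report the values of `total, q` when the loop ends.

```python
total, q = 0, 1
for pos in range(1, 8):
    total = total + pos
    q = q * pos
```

Let's trace through this code step by step.

Initialize: total = 0
Initialize: q = 1
Entering loop: for pos in range(1, 8):
After iteration 1: pos = 1, total = 1, q = 1
After iteration 2: pos = 2, total = 3, q = 2
After iteration 3: pos = 3, total = 6, q = 6
After iteration 4: pos = 4, total = 10, q = 24
After iteration 5: pos = 5, total = 15, q = 120
After iteration 6: pos = 6, total = 21, q = 720
After iteration 7: pos = 7, total = 28, q = 5040
Loop ends.

Final answer: 28, 5040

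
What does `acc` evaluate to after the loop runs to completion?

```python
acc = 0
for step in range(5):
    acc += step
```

Let's trace through this code step by step.

Initialize: acc = 0
Entering loop: for step in range(5):
After iteration 1: step = 0, acc = 0
After iteration 2: step = 1, acc = 1
After iteration 3: step = 2, acc = 3
After iteration 4: step = 3, acc = 6
After iteration 5: step = 4, acc = 10
Loop ends.

Final answer: 10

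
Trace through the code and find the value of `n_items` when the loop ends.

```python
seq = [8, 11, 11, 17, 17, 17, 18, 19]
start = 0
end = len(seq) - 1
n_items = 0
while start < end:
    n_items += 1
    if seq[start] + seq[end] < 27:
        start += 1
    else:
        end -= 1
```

Let's trace through this code step by step.

Initialize: seq = [8, 11, 11, 17, 17, 17, 18, 19]
Initialize: start = 0
Initialize: end = 7
Initialize: n_items = 0
Entering loop: while start < end:
After iteration 1: start = 0, end = 6, n_items = 1
After iteration 2: start = 1, end = 6, n_items = 2
After iteration 3: start = 1, end = 5, n_items = 3
After iteration 4: start = 1, end = 4, n_items = 4
After iteration 5: start = 1, end = 3, n_items = 5
After iteration 6: start = 1, end = 2, n_items = 6
After iteration 7: start = 2, end = 2, n_items = 7
Loop ends.

Final answer: 7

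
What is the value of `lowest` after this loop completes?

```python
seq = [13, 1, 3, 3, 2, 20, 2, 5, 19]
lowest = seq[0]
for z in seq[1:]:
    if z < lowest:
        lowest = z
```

Let's trace through this code step by step.

Initialize: seq = [13, 1, 3, 3, 2, 20, 2, 5, 19]
Initialize: lowest = 13
Entering loop: for z in seq[1:]:
After iteration 1: z = 1, lowest = 1
After iteration 2: z = 3, lowest = 1
After iteration 3: z = 3, lowest = 1
After iteration 4: z = 2, lowest = 1
After iteration 5: z = 20, lowest = 1
After iteration 6: z = 2, lowest = 1
After iteration 7: z = 5, lowest = 1
After iteration 8: z = 19, lowest = 1
Loop ends.

Final answer: 1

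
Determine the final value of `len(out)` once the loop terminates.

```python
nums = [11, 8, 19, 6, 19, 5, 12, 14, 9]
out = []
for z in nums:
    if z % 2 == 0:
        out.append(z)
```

Let's trace through this code step by step.

Initialize: nums = [11, 8, 19, 6, 19, 5, 12, 14, 9]
Initialize: out = []
Entering loop: for z in nums:
After iteration 1: z = 11, out = []
After iteration 2: z = 8, out = [8]
After iteration 3: z = 19, out = [8]
After iteration 4: z = 6, out = [8, 6]
After iteration 5: z = 19, out = [8, 6]
After iteration 6: z = 5, out = [8, 6]
After iteration 7: z = 12, out = [8, 6, 12]
After iteration 8: z = 14, out = [8, 6, 12, 14]
After iteration 9: z = 9, out = [8, 6, 12, 14]
Loop ends.
len(out) = 4

Final answer: 4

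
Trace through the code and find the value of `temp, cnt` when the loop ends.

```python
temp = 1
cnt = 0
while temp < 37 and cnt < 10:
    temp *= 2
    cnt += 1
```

Let's trace through this code step by step.

Initialize: temp = 1
Initialize: cnt = 0
Entering loop: while temp < 37 and cnt < 10:
After iteration 1: temp = 2, cnt = 1
After iteration 2: temp = 4, cnt = 2
After iteration 3: temp = 8, cnt = 3
After iteration 4: temp = 16, cnt = 4
After iteration 5: temp = 32, cnt = 5
After iteration 6: temp = 64, cnt = 6
Loop ends.

Final answer: 64, 6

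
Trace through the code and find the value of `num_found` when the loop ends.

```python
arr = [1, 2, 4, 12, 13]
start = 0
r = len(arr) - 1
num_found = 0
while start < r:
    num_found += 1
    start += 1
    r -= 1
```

Let's trace through this code step by step.

Initialize: arr = [1, 2, 4, 12, 13]
Initialize: start = 0
Initialize: r = 4
Initialize: num_found = 0
Entering loop: while start < r:
After iteration 1: start = 1, r = 3, num_found = 1
After iteration 2: start = 2, r = 2, num_found = 2
Loop ends.

Final answer: 2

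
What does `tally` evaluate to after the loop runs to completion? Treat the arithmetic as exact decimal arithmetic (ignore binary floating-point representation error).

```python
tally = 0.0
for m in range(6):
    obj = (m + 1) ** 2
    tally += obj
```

Let's trace through this code step by step.

Initialize: tally = 0.0
Entering loop: for m in range(6):
After iteration 1: m = 0, tally = 1.0, obj = 1
After iteration 2: m = 1, tally = 5.0, obj = 4
After iteration 3: m = 2, tally = 14.0, obj = 9
After iteration 4: m = 3, tally = 30.0, obj = 16
After iteration 5: m = 4, tally = 55.0, obj = 25
After iteration 6: m = 5, tally = 91.0, obj = 36
Loop ends.

Final answer: 91.0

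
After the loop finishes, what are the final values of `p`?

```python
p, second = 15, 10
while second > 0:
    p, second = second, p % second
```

Let's trace through this code step by step.

Initialize: p = 15
Initialize: second = 10
Entering loop: while second > 0:
After iteration 1: p = 10, second = 5
After iteration 2: p = 5, second = 0
Loop ends.

Final answer: 5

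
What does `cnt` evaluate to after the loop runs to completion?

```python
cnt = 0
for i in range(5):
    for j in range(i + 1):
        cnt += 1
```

Let's trace through this code step by step.

Initialize: cnt = 0
Entering loop: for i in range(5):
After iteration 1: i = 0, cnt = 1, j = 0
After iteration 2: i = 1, cnt = 3, j = 1
After iteration 3: i = 2, cnt = 6, j = 2
After iteration 4: i = 3, cnt = 10, j = 3
After iteration 5: i = 4, cnt = 15, j = 4
Loop ends.

Final answer: 15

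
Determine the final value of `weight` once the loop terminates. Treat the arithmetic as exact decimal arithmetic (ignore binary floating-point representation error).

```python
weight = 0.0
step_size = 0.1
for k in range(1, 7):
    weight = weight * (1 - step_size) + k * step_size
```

Let's trace through this code step by step.

Initialize: weight = 0.0
Initialize: step_size = 0.1
Entering loop: for k in range(1, 7):
After iteration 1: k = 1, weight = 0.1
After iteration 2: k = 2, weight = 0.29
After iteration 3: k = 3, weight = 0.561
After iteration 4: k = 4, weight = 0.9049
After iteration 5: k = 5, weight = 1.31441
After iteration 6: k = 6, weight = 1.782969
Loop ends.

Final answer: 1.782969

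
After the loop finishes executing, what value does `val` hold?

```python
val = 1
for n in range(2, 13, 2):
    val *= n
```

Let's trace through this code step by step.

Initialize: val = 1
Entering loop: for n in range(2, 13, 2):
After iteration 1: n = 2, val = 2
After iteration 2: n = 4, val = 8
After iteration 3: n = 6, val = 48
After iteration 4: n = 8, val = 384
After iteration 5: n = 10, val = 3840
After iteration 6: n = 12, val = 46080
Loop ends.

Final answer: 46080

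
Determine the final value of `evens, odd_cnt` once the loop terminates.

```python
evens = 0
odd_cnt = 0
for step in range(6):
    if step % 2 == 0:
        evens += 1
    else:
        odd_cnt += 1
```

Let's trace through this code step by step.

Initialize: evens = 0
Initialize: odd_cnt = 0
Entering loop: for step in range(6):
After iteration 1: step = 0, evens = 1, odd_cnt = 0
After iteration 2: step = 1, evens = 1, odd_cnt = 1
After iteration 3: step = 2, evens = 2, odd_cnt = 1
After iteration 4: step = 3, evens = 2, odd_cnt = 2
After iteration 5: step = 4, evens = 3, odd_cnt = 2
After iteration 6: step = 5, evens = 3, odd_cnt = 3
Loop ends.

Final answer: 3, 3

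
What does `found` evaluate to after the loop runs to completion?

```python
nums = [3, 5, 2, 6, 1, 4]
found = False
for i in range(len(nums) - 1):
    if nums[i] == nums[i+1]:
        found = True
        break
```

Let's trace through this code step by step.

Initialize: nums = [3, 5, 2, 6, 1, 4]
Initialize: found = False
Entering loop: for i in range(len(nums) - 1):
After iteration 1: i = 0, found = False
After iteration 2: i = 1, found = False
After iteration 3: i = 2, found = False
After iteration 4: i = 3, found = False
After iteration 5: i = 4, found = False
Loop ends.

Final answer: False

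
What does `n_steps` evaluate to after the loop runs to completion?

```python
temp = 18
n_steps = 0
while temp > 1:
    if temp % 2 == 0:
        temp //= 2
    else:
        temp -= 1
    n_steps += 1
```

Let's trace through this code step by step.

Initialize: temp = 18
Initialize: n_steps = 0
Entering loop: while temp > 1:
After iteration 1: temp = 9, n_steps = 1
After iteration 2: temp = 8, n_steps = 2
After iteration 3: temp = 4, n_steps = 3
After iteration 4: temp = 2, n_steps = 4
After iteration 5: temp = 1, n_steps = 5
Loop ends.

Final answer: 5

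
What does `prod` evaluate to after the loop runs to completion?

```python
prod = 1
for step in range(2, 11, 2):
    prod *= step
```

Let's trace through this code step by step.

Initialize: prod = 1
Entering loop: for step in range(2, 11, 2):
After iteration 1: step = 2, prod = 2
After iteration 2: step = 4, prod = 8
After iteration 3: step = 6, prod = 48
After iteration 4: step = 8, prod = 384
After iteration 5: step = 10, prod = 3840
Loop ends.

Final answer: 3840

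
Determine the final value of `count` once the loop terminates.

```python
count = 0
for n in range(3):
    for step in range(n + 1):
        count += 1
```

Let's trace through this code step by step.

Initialize: count = 0
Entering loop: for n in range(3):
After iteration 1: n = 0, count = 1, step = 0
After iteration 2: n = 1, count = 3, step = 1
After iteration 3: n = 2, count = 6, step = 2
Loop ends.

Final answer: 6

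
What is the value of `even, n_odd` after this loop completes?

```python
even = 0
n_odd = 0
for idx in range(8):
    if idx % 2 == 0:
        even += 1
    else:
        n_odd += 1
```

Let's trace through this code step by step.

Initialize: even = 0
Initialize: n_odd = 0
Entering loop: for idx in range(8):
After iteration 1: idx = 0, even = 1, n_odd = 0
After iteration 2: idx = 1, even = 1, n_odd = 1
After iteration 3: idx = 2, even = 2, n_odd = 1
After iteration 4: idx = 3, even = 2, n_odd = 2
After iteration 5: idx = 4, even = 3, n_odd = 2
After iteration 6: idx = 5, even = 3, n_odd = 3
After iteration 7: idx = 6, even = 4, n_odd = 3
After iteration 8: idx = 7, even = 4, n_odd = 4
Loop ends.

Final answer: 4, 4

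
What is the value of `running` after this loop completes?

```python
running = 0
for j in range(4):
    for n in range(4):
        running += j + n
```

Let's trace through this code step by step.

Initialize: running = 0
Entering loop: for j in range(4):
After iteration 1: j = 0, running = 6
After iteration 2: j = 1, running = 16
After iteration 3: j = 2, running = 30
After iteration 4: j = 3, running = 48
Loop ends.

Final answer: 48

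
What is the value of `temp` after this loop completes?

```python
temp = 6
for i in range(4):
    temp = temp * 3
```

Let's trace through this code step by step.

Initialize: temp = 6
Entering loop: for i in range(4):
After iteration 1: i = 0, temp = 18
After iteration 2: i = 1, temp = 54
After iteration 3: i = 2, temp = 162
After iteration 4: i = 3, temp = 486
Loop ends.

Final answer: 486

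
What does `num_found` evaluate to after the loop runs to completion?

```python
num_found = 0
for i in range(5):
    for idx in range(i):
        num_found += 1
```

Let's trace through this code step by step.

Initialize: num_found = 0
Entering loop: for i in range(5):
After iteration 1: i = 0, num_found = 0
After iteration 2: i = 1, num_found = 1, idx = 0
After iteration 3: i = 2, num_found = 3, idx = 1
After iteration 4: i = 3, num_found = 6, idx = 2
After iteration 5: i = 4, num_found = 10, idx = 3
Loop ends.

Final answer: 10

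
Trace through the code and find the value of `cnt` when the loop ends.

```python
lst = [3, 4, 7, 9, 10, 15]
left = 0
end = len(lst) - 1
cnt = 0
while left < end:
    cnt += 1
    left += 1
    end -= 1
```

Let's trace through this code step by step.

Initialize: lst = [3, 4, 7, 9, 10, 15]
Initialize: left = 0
Initialize: end = 5
Initialize: cnt = 0
Entering loop: while left < end:
After iteration 1: left = 1, end = 4, cnt = 1
After iteration 2: left = 2, end = 3, cnt = 2
After iteration 3: left = 3, end = 2, cnt = 3
Loop ends.

Final answer: 3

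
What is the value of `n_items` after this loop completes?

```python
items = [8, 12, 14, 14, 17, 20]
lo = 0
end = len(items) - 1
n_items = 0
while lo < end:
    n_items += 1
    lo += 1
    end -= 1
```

Let's trace through this code step by step.

Initialize: items = [8, 12, 14, 14, 17, 20]
Initialize: lo = 0
Initialize: end = 5
Initialize: n_items = 0
Entering loop: while lo < end:
After iteration 1: lo = 1, end = 4, n_items = 1
After iteration 2: lo = 2, end = 3, n_items = 2
After iteration 3: lo = 3, end = 2, n_items = 3
Loop ends.

Final answer: 3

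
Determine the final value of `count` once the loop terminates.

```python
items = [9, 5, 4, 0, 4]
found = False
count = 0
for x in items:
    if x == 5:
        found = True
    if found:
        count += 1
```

Let's trace through this code step by step.

Initialize: items = [9, 5, 4, 0, 4]
Initialize: found = False
Initialize: count = 0
Entering loop: for x in items:
After iteration 1: x = 9, found = False, count = 0
After iteration 2: x = 5, found = True, count = 1
After iteration 3: x = 4, found = True, count = 2
After iteration 4: x = 0, found = True, count = 3
After iteration 5: x = 4, found = True, count = 4
Loop ends.

Final answer: 4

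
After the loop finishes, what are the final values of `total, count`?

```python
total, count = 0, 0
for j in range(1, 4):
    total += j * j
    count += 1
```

Let's trace through this code step by step.

Initialize: total = 0
Initialize: count = 0
Entering loop: for j in range(1, 4):
After iteration 1: j = 1, total = 1, count = 1
After iteration 2: j = 2, total = 5, count = 2
After iteration 3: j = 3, total = 14, count = 3
Loop ends.

Final answer: 14, 3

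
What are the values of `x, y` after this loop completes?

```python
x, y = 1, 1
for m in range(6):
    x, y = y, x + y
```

Let's trace through this code step by step.

Initialize: x = 1
Initialize: y = 1
Entering loop: for m in range(6):
After iteration 1: m = 0, x = 1, y = 2
After iteration 2: m = 1, x = 2, y = 3
After iteration 3: m = 2, x = 3, y = 5
After iteration 4: m = 3, x = 5, y = 8
After iteration 5: m = 4, x = 8, y = 13
After iteration 6: m = 5, x = 13, y = 21
Loop ends.

Final answer: 13, 21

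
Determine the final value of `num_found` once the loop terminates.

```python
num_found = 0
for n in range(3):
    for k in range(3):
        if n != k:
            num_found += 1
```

Let's trace through this code step by step.

Initialize: num_found = 0
Entering loop: for n in range(3):
After iteration 1: n = 0, num_found = 2
After iteration 2: n = 1, num_found = 4
After iteration 3: n = 2, num_found = 6
Loop ends.

Final answer: 6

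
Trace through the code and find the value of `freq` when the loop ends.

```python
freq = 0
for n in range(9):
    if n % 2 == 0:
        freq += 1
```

Let's trace through this code step by step.

Initialize: freq = 0
Entering loop: for n in range(9):
After iteration 1: n = 0, freq = 1
After iteration 2: n = 1, freq = 1
After iteration 3: n = 2, freq = 2
After iteration 4: n = 3, freq = 2
After iteration 5: n = 4, freq = 3
After iteration 6: n = 5, freq = 3
After iteration 7: n = 6, freq = 4
After iteration 8: n = 7, freq = 4
After iteration 9: n = 8, freq = 5
Loop ends.

Final answer: 5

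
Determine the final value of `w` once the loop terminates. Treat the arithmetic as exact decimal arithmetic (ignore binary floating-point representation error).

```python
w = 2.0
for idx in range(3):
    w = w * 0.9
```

Let's trace through this code step by step.

Initialize: w = 2.0
Entering loop: for idx in range(3):
After iteration 1: idx = 0, w = 1.8
After iteration 2: idx = 1, w = 1.62
After iteration 3: idx = 2, w = 1.458
Loop ends.

Final answer: 1.458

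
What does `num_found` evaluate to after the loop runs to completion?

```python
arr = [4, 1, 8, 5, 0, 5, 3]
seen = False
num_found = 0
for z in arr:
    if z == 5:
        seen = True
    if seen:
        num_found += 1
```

Let's trace through this code step by step.

Initialize: arr = [4, 1, 8, 5, 0, 5, 3]
Initialize: seen = False
Initialize: num_found = 0
Entering loop: for z in arr:
After iteration 1: z = 4, seen = False, num_found = 0
After iteration 2: z = 1, seen = False, num_found = 0
After iteration 3: z = 8, seen = False, num_found = 0
After iteration 4: z = 5, seen = True, num_found = 1
After iteration 5: z = 0, seen = True, num_found = 2
After iteration 6: z = 5, seen = True, num_found = 3
After iteration 7: z = 3, seen = True, num_found = 4
Loop ends.

Final answer: 4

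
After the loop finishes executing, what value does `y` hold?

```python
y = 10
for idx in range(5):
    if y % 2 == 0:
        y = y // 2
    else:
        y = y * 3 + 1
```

Let's trace through this code step by step.

Initialize: y = 10
Entering loop: for idx in range(5):
After iteration 1: idx = 0, y = 5
After iteration 2: idx = 1, y = 16
After iteration 3: idx = 2, y = 8
After iteration 4: idx = 3, y = 4
After iteration 5: idx = 4, y = 2
Loop ends.

Final answer: 2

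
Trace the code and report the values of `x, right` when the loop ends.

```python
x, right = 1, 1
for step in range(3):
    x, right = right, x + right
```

Let's trace through this code step by step.

Initialize: x = 1
Initialize: right = 1
Entering loop: for step in range(3):
After iteration 1: step = 0, x = 1, right = 2
After iteration 2: step = 1, x = 2, right = 3
After iteration 3: step = 2, x = 3, right = 5
Loop ends.

Final answer: 3, 5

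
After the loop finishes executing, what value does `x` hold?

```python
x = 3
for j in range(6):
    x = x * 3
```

Let's trace through this code step by step.

Initialize: x = 3
Entering loop: for j in range(6):
After iteration 1: j = 0, x = 9
After iteration 2: j = 1, x = 27
After iteration 3: j = 2, x = 81
After iteration 4: j = 3, x = 243
After iteration 5: j = 4, x = 729
After iteration 6: j = 5, x = 2187
Loop ends.

Final answer: 2187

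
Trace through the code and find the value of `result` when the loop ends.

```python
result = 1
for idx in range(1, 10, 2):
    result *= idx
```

Let's trace through this code step by step.

Initialize: result = 1
Entering loop: for idx in range(1, 10, 2):
After iteration 1: idx = 1, result = 1
After iteration 2: idx = 3, result = 3
After iteration 3: idx = 5, result = 15
After iteration 4: idx = 7, result = 105
After iteration 5: idx = 9, result = 945
Loop ends.

Final answer: 945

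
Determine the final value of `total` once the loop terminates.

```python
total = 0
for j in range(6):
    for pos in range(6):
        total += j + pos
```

Let's trace through this code step by step.

Initialize: total = 0
Entering loop: for j in range(6):
After iteration 1: j = 0, total = 15
After iteration 2: j = 1, total = 36
After iteration 3: j = 2, total = 63
After iteration 4: j = 3, total = 96
After iteration 5: j = 4, total = 135
After iteration 6: j = 5, total = 180
Loop ends.

Final answer: 180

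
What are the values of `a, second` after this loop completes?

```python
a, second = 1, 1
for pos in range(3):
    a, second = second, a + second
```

Let's trace through this code step by step.

Initialize: a = 1
Initialize: second = 1
Entering loop: for pos in range(3):
After iteration 1: pos = 0, a = 1, second = 2
After iteration 2: pos = 1, a = 2, second = 3
After iteration 3: pos = 2, a = 3, second = 5
Loop ends.

Final answer: 3, 5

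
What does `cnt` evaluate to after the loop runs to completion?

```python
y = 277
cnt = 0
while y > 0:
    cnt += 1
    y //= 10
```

Let's trace through this code step by step.

Initialize: y = 277
Initialize: cnt = 0
Entering loop: while y > 0:
After iteration 1: y = 27, cnt = 1
After iteration 2: y = 2, cnt = 2
After iteration 3: y = 0, cnt = 3
Loop ends.

Final answer: 3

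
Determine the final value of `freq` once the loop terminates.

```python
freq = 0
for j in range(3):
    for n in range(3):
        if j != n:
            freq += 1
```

Let's trace through this code step by step.

Initialize: freq = 0
Entering loop: for j in range(3):
After iteration 1: j = 0, freq = 2
After iteration 2: j = 1, freq = 4
After iteration 3: j = 2, freq = 6
Loop ends.

Final answer: 6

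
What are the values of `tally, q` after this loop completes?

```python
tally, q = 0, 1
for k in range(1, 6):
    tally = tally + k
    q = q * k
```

Let's trace through this code step by step.

Initialize: tally = 0
Initialize: q = 1
Entering loop: for k in range(1, 6):
After iteration 1: k = 1, tally = 1, q = 1
After iteration 2: k = 2, tally = 3, q = 2
After iteration 3: k = 3, tally = 6, q = 6
After iteration 4: k = 4, tally = 10, q = 24
After iteration 5: k = 5, tally = 15, q = 120
Loop ends.

Final answer: 15, 120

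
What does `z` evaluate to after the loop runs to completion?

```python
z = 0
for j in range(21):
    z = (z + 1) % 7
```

Let's trace through this code step by step.

Initialize: z = 0
Entering loop: for j in range(21):
After iteration 1: j = 0, z = 1
After iteration 2: j = 1, z = 2
After iteration 3: j = 2, z = 3
After iteration 4: j = 3, z = 4
After iteration 5: j = 4, z = 5
After iteration 6: j = 5, z = 6
After iteration 7: j = 6, z = 0
After iteration 8: j = 7, z = 1
After iteration 9: j = 8, z = 2
After iteration 10: j = 9, z = 3
After iteration 11: j = 10, z = 4
After iteration 12: j = 11, z = 5
After iteration 13: j = 12, z = 6
After iteration 14: j = 13, z = 0
After iteration 15: j = 14, z = 1
After iteration 16: j = 15, z = 2
After iteration 17: j = 16, z = 3
After iteration 18: j = 17, z = 4
After iteration 19: j = 18, z = 5
After iteration 20: j = 19, z = 6
After iteration 21: j = 20, z = 0
Loop ends.

Final answer: 0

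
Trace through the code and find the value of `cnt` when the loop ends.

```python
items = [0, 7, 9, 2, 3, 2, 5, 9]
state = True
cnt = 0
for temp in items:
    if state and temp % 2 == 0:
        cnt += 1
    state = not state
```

Let's trace through this code step by step.

Initialize: items = [0, 7, 9, 2, 3, 2, 5, 9]
Initialize: state = True
Initialize: cnt = 0
Entering loop: for temp in items:
After iteration 1: temp = 0, state = False, cnt = 1
After iteration 2: temp = 7, state = True, cnt = 1
After iteration 3: temp = 9, state = False, cnt = 1
After iteration 4: temp = 2, state = True, cnt = 1
After iteration 5: temp = 3, state = False, cnt = 1
After iteration 6: temp = 2, state = True, cnt = 1
After iteration 7: temp = 5, state = False, cnt = 1
After iteration 8: temp = 9, state = True, cnt = 1
Loop ends.

Final answer: 1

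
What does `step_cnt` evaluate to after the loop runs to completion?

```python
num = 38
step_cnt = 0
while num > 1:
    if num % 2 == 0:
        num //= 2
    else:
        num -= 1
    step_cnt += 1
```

Let's trace through this code step by step.

Initialize: num = 38
Initialize: step_cnt = 0
Entering loop: while num > 1:
After iteration 1: num = 19, step_cnt = 1
After iteration 2: num = 18, step_cnt = 2
After iteration 3: num = 9, step_cnt = 3
After iteration 4: num = 8, step_cnt = 4
After iteration 5: num = 4, step_cnt = 5
After iteration 6: num = 2, step_cnt = 6
After iteration 7: num = 1, step_cnt = 7
Loop ends.

Final answer: 7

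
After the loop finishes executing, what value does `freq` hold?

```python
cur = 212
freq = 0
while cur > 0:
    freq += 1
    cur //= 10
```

Let's trace through this code step by step.

Initialize: cur = 212
Initialize: freq = 0
Entering loop: while cur > 0:
After iteration 1: cur = 21, freq = 1
After iteration 2: cur = 2, freq = 2
After iteration 3: cur = 0, freq = 3
Loop ends.

Final answer: 3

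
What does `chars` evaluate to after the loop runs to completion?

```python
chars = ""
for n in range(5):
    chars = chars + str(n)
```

Let's trace through this code step by step.

Initialize: chars = ''
Entering loop: for n in range(5):
After iteration 1: n = 0, chars = '0'
After iteration 2: n = 1, chars = '01'
After iteration 3: n = 2, chars = '012'
After iteration 4: n = 3, chars = '0123'
After iteration 5: n = 4, chars = '01234'
Loop ends.

Final answer: '01234'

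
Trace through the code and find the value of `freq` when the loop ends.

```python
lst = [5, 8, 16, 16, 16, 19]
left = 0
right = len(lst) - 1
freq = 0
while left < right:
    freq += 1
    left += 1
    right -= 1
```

Let's trace through this code step by step.

Initialize: lst = [5, 8, 16, 16, 16, 19]
Initialize: left = 0
Initialize: right = 5
Initialize: freq = 0
Entering loop: while left < right:
After iteration 1: left = 1, right = 4, freq = 1
After iteration 2: left = 2, right = 3, freq = 2
After iteration 3: left = 3, right = 2, freq = 3
Loop ends.

Final answer: 3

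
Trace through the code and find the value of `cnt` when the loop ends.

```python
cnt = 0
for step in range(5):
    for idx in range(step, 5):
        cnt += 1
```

Let's trace through this code step by step.

Initialize: cnt = 0
Entering loop: for step in range(5):
After iteration 1: step = 0, cnt = 5
After iteration 2: step = 1, cnt = 9
After iteration 3: step = 2, cnt = 12
After iteration 4: step = 3, cnt = 14
After iteration 5: step = 4, cnt = 15
Loop ends.

Final answer: 15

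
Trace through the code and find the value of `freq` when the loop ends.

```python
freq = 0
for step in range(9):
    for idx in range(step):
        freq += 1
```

Let's trace through this code step by step.

Initialize: freq = 0
Entering loop: for step in range(9):
After iteration 1: step = 0, freq = 0
After iteration 2: step = 1, freq = 1, idx = 0
After iteration 3: step = 2, freq = 3, idx = 1
After iteration 4: step = 3, freq = 6, idx = 2
After iteration 5: step = 4, freq = 10, idx = 3
After iteration 6: step = 5, freq = 15, idx = 4
After iteration 7: step = 6, freq = 21, idx = 5
After iteration 8: step = 7, freq = 28, idx = 6
After iteration 9: step = 8, freq = 36, idx = 7
Loop ends.

Final answer: 36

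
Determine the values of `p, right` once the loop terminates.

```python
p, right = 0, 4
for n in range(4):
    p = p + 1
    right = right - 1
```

Let's trace through this code step by step.

Initialize: p = 0
Initialize: right = 4
Entering loop: for n in range(4):
After iteration 1: n = 0, p = 1, right = 3
After iteration 2: n = 1, p = 2, right = 2
After iteration 3: n = 2, p = 3, right = 1
After iteration 4: n = 3, p = 4, right = 0
Loop ends.

Final answer: 4, 0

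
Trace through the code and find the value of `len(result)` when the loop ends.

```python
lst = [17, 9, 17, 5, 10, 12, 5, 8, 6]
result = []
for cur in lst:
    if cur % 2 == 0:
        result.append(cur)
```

Let's trace through this code step by step.

Initialize: lst = [17, 9, 17, 5, 10, 12, 5, 8, 6]
Initialize: result = []
Entering loop: for cur in lst:
After iteration 1: cur = 17, result = []
After iteration 2: cur = 9, result = []
After iteration 3: cur = 17, result = []
After iteration 4: cur = 5, result = []
After iteration 5: cur = 10, result = [10]
After iteration 6: cur = 12, result = [10, 12]
After iteration 7: cur = 5, result = [10, 12]
After iteration 8: cur = 8, result = [10, 12, 8]
After iteration 9: cur = 6, result = [10, 12, 8, 6]
Loop ends.
len(result) = 4

Final answer: 4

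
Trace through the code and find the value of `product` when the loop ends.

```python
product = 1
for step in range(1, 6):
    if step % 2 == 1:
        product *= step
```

Let's trace through this code step by step.

Initialize: product = 1
Entering loop: for step in range(1, 6):
After iteration 1: step = 1, product = 1
After iteration 2: step = 2, product = 1
After iteration 3: step = 3, product = 3
After iteration 4: step = 4, product = 3
After iteration 5: step = 5, product = 15
Loop ends.

Final answer: 15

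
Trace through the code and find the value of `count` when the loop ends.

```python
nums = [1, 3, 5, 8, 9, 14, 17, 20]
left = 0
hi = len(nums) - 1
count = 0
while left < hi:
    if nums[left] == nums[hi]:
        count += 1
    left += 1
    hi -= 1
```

Let's trace through this code step by step.

Initialize: nums = [1, 3, 5, 8, 9, 14, 17, 20]
Initialize: left = 0
Initialize: hi = 7
Initialize: count = 0
Entering loop: while left < hi:
After iteration 1: left = 1, hi = 6, count = 0
After iteration 2: left = 2, hi = 5, count = 0
After iteration 3: left = 3, hi = 4, count = 0
After iteration 4: left = 4, hi = 3, count = 0
Loop ends.

Final answer: 0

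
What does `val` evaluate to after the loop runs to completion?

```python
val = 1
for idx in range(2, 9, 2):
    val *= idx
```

Let's trace through this code step by step.

Initialize: val = 1
Entering loop: for idx in range(2, 9, 2):
After iteration 1: idx = 2, val = 2
After iteration 2: idx = 4, val = 8
After iteration 3: idx = 6, val = 48
After iteration 4: idx = 8, val = 384
Loop ends.

Final answer: 384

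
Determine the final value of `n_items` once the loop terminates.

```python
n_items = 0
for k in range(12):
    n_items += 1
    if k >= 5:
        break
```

Let's trace through this code step by step.

Initialize: n_items = 0
Entering loop: for k in range(12):
After iteration 1: k = 0, n_items = 1
After iteration 2: k = 1, n_items = 2
After iteration 3: k = 2, n_items = 3
After iteration 4: k = 3, n_items = 4
After iteration 5: k = 4, n_items = 5
After iteration 6: k = 5, n_items = 6
Loop ends.

Final answer: 6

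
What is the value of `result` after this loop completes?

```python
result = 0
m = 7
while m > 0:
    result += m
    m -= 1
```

Let's trace through this code step by step.

Initialize: result = 0
Initialize: m = 7
Entering loop: while m > 0:
After iteration 1: result = 7, m = 6
After iteration 2: result = 13, m = 5
After iteration 3: result = 18, m = 4
After iteration 4: result = 22, m = 3
After iteration 5: result = 25, m = 2
After iteration 6: result = 27, m = 1
After iteration 7: result = 28, m = 0
Loop ends.

Final answer: 28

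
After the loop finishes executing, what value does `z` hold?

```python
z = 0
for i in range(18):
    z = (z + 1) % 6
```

Let's trace through this code step by step.

Initialize: z = 0
Entering loop: for i in range(18):
After iteration 1: i = 0, z = 1
After iteration 2: i = 1, z = 2
After iteration 3: i = 2, z = 3
After iteration 4: i = 3, z = 4
After iteration 5: i = 4, z = 5
After iteration 6: i = 5, z = 0
After iteration 7: i = 6, z = 1
After iteration 8: i = 7, z = 2
After iteration 9: i = 8, z = 3
After iteration 10: i = 9, z = 4
After iteration 11: i = 10, z = 5
After iteration 12: i = 11, z = 0
After iteration 13: i = 12, z = 1
After iteration 14: i = 13, z = 2
After iteration 15: i = 14, z = 3
After iteration 16: i = 15, z = 4
After iteration 17: i = 16, z = 5
After iteration 18: i = 17, z = 0
Loop ends.

Final answer: 0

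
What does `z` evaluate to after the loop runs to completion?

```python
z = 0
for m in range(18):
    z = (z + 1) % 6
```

Let's trace through this code step by step.

Initialize: z = 0
Entering loop: for m in range(18):
After iteration 1: m = 0, z = 1
After iteration 2: m = 1, z = 2
After iteration 3: m = 2, z = 3
After iteration 4: m = 3, z = 4
After iteration 5: m = 4, z = 5
After iteration 6: m = 5, z = 0
After iteration 7: m = 6, z = 1
After iteration 8: m = 7, z = 2
After iteration 9: m = 8, z = 3
After iteration 10: m = 9, z = 4
After iteration 11: m = 10, z = 5
After iteration 12: m = 11, z = 0
After iteration 13: m = 12, z = 1
After iteration 14: m = 13, z = 2
After iteration 15: m = 14, z = 3
After iteration 16: m = 15, z = 4
After iteration 17: m = 16, z = 5
After iteration 18: m = 17, z = 0
Loop ends.

Final answer: 0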